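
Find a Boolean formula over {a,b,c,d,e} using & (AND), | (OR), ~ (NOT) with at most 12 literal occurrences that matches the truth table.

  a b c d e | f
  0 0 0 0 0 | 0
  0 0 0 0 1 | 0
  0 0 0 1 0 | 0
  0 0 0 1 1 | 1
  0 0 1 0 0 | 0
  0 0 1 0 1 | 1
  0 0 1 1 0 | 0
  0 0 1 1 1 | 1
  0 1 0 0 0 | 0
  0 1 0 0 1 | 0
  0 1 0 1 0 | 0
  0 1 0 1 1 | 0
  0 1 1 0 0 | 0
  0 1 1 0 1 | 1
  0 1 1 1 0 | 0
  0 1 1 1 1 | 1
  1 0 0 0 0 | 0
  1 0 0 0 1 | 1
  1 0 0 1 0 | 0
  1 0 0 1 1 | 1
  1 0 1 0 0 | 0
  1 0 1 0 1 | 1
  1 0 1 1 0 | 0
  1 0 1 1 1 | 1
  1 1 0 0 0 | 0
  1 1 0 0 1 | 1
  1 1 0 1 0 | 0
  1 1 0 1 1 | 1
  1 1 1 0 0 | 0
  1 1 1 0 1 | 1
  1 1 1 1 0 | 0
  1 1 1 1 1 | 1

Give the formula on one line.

  (a | c) = 00001111000011111111111111111111
  (e | a) = 01010101010101011111111111111111
  ((e | a) | b) = 01010101111111111111111111111111
  ((a | c) & ((e | a) | b)) = 00000101000011111111111111111111
  ~b = 11111111000000001111111100000000
  (e & ~b) = 01010101000000000101010100000000
  (d & (e & ~b)) = 00010001000000000001000100000000
  (((a | c) & ((e | a) | b)) | (d & (e & ~b))) = 00010101000011111111111111111111
  ((((a | c) & ((e | a) | b)) | (d & (e & ~b))) & e) = 00010101000001010101010101010101

((((a | c) & ((e | a) | b)) | (d & (e & ~b))) & e)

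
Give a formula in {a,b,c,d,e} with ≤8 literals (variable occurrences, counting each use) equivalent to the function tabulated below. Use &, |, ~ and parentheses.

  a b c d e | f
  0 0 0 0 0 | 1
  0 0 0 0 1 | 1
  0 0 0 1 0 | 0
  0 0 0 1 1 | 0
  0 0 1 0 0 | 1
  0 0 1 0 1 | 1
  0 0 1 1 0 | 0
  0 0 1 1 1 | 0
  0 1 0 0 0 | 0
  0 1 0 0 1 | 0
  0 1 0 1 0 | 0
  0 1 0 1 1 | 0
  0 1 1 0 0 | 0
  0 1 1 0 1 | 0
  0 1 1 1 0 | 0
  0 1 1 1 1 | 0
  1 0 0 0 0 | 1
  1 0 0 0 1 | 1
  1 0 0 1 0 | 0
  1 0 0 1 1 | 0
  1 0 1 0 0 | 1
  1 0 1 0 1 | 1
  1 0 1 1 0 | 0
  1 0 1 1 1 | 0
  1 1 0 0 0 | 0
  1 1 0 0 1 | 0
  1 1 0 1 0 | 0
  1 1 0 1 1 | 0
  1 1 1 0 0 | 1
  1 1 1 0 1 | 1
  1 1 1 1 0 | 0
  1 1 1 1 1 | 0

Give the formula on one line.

((~d & ((~d & c) | ~b)) & (~b | (a & b)))

  ~d = 11001100110011001100110011001100
  (~d & c) = 00001100000011000000110000001100
  ~b = 11111111000000001111111100000000
  ((~d & c) | ~b) = 11111111000011001111111100001100
  (~d & ((~d & c) | ~b)) = 11001100000011001100110000001100
  (a & b) = 00000000000000000000000011111111
  (~b | (a & b)) = 11111111000000001111111111111111
  ((~d & ((~d & c) | ~b)) & (~b | (a & b))) = 11001100000000001100110000001100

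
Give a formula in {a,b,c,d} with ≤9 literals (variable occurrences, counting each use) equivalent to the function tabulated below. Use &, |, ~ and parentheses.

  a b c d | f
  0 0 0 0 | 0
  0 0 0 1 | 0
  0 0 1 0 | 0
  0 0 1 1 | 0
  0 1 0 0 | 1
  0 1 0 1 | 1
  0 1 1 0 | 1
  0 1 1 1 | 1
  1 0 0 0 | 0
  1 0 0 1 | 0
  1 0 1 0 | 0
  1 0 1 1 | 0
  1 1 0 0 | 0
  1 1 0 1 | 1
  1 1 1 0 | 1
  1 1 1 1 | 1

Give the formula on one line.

(b & (((((~d & a) | (d & b)) & d) | ~a) | (b & c)))

  ~d = 1010101010101010
  (~d & a) = 0000000010101010
  (d & b) = 0000010100000101
  ((~d & a) | (d & b)) = 0000010110101111
  (((~d & a) | (d & b)) & d) = 0000010100000101
  ~a = 1111111100000000
  ((((~d & a) | (d & b)) & d) | ~a) = 1111111100000101
  (b & c) = 0000001100000011
  (((((~d & a) | (d & b)) & d) | ~a) | (b & c)) = 1111111100000111
  (b & (((((~d & a) | (d & b)) & d) | ~a) | (b & c))) = 0000111100000111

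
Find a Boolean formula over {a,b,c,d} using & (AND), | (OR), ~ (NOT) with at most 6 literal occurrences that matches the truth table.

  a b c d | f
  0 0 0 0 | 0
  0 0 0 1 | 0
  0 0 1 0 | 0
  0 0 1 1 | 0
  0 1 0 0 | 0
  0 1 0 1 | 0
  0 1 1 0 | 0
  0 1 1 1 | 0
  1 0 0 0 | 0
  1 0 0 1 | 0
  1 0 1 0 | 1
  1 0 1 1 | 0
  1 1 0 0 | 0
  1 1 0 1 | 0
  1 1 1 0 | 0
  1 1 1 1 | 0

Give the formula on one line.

((~b & ~d) & ((~a | c) & a))

  ~b = 1111000011110000
  ~d = 1010101010101010
  (~b & ~d) = 1010000010100000
  ~a = 1111111100000000
  (~a | c) = 1111111100110011
  ((~a | c) & a) = 0000000000110011
  ((~b & ~d) & ((~a | c) & a)) = 0000000000100000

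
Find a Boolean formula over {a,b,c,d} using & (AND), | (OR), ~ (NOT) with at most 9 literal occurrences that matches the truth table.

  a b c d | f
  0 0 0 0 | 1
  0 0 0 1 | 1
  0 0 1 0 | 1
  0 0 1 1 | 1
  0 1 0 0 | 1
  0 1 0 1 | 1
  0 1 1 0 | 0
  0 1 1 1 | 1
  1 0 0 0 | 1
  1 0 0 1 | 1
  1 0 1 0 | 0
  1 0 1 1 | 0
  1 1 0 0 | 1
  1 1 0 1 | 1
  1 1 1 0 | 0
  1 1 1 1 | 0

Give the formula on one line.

  ~c = 1100110011001100
  ~b = 1111000011110000
  (b & d) = 0000010100000101
  (~b | (b & d)) = 1111010111110101
  (b | c) = 0011111100111111
  ~a = 1111111100000000
  ((b | c) & ~a) = 0011111100000000
  ((~b | (b & d)) & ((b | c) & ~a)) = 0011010100000000
  (~c | ((~b | (b & d)) & ((b | c) & ~a))) = 1111110111001100

(~c | ((~b | (b & d)) & ((b | c) & ~a)))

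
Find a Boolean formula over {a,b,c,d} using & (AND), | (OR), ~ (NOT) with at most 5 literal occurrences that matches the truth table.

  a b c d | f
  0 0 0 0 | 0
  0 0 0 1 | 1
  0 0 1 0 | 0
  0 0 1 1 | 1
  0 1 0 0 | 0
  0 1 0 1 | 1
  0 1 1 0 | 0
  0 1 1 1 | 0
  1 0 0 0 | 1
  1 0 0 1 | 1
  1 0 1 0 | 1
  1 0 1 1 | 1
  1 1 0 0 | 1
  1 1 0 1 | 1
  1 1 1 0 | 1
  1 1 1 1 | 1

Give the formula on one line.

  (d | a) = 0101010111111111
  ~b = 1111000011110000
  ~c = 1100110011001100
  (~b | ~c) = 1111110011111100
  ((d | a) & (~b | ~c)) = 0101010011111100
  (a | ((d | a) & (~b | ~c))) = 0101010011111111

(a | ((d | a) & (~b | ~c)))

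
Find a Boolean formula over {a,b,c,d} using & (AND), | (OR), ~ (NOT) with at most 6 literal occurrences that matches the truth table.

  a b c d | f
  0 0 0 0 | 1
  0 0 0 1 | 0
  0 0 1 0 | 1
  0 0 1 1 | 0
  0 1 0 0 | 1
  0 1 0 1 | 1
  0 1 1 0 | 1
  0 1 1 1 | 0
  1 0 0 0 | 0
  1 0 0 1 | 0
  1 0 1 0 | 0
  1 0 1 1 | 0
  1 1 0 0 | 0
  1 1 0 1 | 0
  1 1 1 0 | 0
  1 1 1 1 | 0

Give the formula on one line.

  ~a = 1111111100000000
  ~d = 1010101010101010
  ~c = 1100110011001100
  (~c & b) = 0000110000001100
  (~d | (~c & b)) = 1010111010101110
  (~a & (~d | (~c & b))) = 1010111000000000

(~a & (~d | (~c & b)))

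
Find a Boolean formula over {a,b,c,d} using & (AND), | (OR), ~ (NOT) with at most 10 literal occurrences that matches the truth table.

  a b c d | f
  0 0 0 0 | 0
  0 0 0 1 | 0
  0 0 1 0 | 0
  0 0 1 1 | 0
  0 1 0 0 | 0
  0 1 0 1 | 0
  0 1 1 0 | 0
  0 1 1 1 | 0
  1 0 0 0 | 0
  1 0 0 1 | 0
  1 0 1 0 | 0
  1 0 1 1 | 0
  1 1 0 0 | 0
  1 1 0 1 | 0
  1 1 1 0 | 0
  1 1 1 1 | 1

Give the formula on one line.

(((((~c & a) | d) & a) & (~a | c)) & b)

  ~c = 1100110011001100
  (~c & a) = 0000000011001100
  ((~c & a) | d) = 0101010111011101
  (((~c & a) | d) & a) = 0000000011011101
  ~a = 1111111100000000
  (~a | c) = 1111111100110011
  ((((~c & a) | d) & a) & (~a | c)) = 0000000000010001
  (((((~c & a) | d) & a) & (~a | c)) & b) = 0000000000000001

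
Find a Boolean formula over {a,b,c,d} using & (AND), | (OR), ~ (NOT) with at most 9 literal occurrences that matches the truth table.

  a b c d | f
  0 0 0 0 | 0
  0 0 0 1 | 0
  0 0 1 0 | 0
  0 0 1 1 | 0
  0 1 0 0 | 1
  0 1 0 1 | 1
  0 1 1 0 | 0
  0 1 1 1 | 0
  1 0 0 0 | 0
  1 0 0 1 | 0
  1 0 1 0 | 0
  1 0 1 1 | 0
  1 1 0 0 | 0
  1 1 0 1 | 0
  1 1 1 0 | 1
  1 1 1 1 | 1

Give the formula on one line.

  ~a = 1111111100000000
  (c | ~a) = 1111111100110011
  ~c = 1100110011001100
  ~b = 1111000011110000
  (a | ~b) = 1111000011111111
  (~c | (a | ~b)) = 1111110011111111
  ((c | ~a) & (~c | (a | ~b))) = 1111110000110011
  (((c | ~a) & (~c | (a | ~b))) & b) = 0000110000000011

(((c | ~a) & (~c | (a | ~b))) & b)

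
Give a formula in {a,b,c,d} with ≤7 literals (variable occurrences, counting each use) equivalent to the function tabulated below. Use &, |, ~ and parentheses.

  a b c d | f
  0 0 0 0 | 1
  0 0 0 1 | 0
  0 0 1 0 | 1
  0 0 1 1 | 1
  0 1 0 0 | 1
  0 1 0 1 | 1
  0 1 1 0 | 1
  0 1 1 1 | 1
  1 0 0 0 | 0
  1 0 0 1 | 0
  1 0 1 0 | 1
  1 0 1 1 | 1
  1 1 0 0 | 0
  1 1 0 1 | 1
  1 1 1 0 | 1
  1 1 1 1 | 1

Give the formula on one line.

  ~a = 1111111100000000
  (d | c) = 0111011101110111
  (~a | (d | c)) = 1111111101110111
  ~d = 1010101010101010
  (d & c) = 0001000100010001
  (~d | (d & c)) = 1011101110111011
  (b | (~d | (d & c))) = 1011111110111111
  ((~a | (d | c)) & (b | (~d | (d & c)))) = 1011111100110111

((~a | (d | c)) & (b | (~d | (d & c))))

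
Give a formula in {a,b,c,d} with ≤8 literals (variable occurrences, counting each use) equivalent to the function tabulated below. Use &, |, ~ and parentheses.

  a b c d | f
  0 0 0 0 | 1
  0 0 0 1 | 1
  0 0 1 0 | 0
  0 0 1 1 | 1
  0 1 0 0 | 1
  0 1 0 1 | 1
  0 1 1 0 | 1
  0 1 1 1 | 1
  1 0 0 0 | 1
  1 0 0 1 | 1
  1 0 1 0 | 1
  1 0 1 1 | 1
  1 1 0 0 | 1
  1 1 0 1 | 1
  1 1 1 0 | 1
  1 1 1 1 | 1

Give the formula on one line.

(((a | (~c | d)) & c) | (b | (~c | (b & ~d))))

  ~c = 1100110011001100
  (~c | d) = 1101110111011101
  (a | (~c | d)) = 1101110111111111
  ((a | (~c | d)) & c) = 0001000100110011
  ~d = 1010101010101010
  (b & ~d) = 0000101000001010
  (~c | (b & ~d)) = 1100111011001110
  (b | (~c | (b & ~d))) = 1100111111001111
  (((a | (~c | d)) & c) | (b | (~c | (b & ~d)))) = 1101111111111111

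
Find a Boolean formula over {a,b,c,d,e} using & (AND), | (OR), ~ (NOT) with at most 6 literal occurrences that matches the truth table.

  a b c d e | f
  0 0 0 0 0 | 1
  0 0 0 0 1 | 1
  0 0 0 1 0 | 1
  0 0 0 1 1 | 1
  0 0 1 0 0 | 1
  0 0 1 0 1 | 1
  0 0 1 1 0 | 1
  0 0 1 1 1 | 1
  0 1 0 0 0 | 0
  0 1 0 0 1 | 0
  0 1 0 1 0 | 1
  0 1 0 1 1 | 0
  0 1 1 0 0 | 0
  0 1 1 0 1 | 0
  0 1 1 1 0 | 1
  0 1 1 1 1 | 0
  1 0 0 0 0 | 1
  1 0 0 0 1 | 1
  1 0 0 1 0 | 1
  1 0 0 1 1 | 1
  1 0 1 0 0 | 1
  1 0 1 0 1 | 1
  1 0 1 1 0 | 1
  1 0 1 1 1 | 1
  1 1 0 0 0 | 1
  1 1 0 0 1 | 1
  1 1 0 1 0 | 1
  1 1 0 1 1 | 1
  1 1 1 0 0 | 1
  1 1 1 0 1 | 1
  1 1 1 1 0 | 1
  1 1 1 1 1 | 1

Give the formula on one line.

(~b | (a | (~e & d)))

  ~b = 11111111000000001111111100000000
  ~e = 10101010101010101010101010101010
  (~e & d) = 00100010001000100010001000100010
  (a | (~e & d)) = 00100010001000101111111111111111
  (~b | (a | (~e & d))) = 11111111001000101111111111111111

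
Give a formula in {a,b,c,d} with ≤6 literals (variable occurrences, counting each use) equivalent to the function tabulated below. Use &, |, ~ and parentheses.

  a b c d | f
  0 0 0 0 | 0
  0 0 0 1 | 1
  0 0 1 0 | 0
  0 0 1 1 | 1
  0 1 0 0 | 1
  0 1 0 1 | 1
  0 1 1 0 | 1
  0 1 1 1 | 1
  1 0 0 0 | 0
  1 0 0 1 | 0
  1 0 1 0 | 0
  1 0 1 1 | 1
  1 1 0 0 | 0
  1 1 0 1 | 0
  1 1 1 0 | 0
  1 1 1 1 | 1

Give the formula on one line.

((d & ~a) | ((d & c) | (b & ~a)))

  ~a = 1111111100000000
  (d & ~a) = 0101010100000000
  (d & c) = 0001000100010001
  (b & ~a) = 0000111100000000
  ((d & c) | (b & ~a)) = 0001111100010001
  ((d & ~a) | ((d & c) | (b & ~a))) = 0101111100010001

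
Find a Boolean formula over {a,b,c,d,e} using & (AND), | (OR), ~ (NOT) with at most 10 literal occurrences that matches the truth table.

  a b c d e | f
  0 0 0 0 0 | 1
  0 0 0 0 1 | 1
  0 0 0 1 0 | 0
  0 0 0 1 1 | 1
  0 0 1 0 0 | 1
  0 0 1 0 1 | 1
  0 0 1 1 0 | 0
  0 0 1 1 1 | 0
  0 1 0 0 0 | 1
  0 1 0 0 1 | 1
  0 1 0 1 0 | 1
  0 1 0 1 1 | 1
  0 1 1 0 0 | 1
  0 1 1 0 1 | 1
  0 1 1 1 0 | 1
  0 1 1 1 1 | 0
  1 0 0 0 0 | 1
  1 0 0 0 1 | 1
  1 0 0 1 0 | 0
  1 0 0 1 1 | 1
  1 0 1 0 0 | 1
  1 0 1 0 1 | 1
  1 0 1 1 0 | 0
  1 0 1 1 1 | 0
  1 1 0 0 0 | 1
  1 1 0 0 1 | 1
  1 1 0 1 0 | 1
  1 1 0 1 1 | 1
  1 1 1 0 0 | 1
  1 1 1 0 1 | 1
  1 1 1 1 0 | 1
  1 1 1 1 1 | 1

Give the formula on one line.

  ~d = 11001100110011001100110011001100
  (~d | b) = 11001100111111111100110011111111
  ~e = 10101010101010101010101010101010
  ((~d | b) & ~e) = 10001000101010101000100010101010
  ~c = 11110000111100001111000011110000
  (e & ~c) = 01010000010100000101000001010000
  (a & b) = 00000000000000000000000011111111
  ((e & ~c) | (a & b)) = 01010000010100000101000011111111
  (((~d | b) & ~e) | ((e & ~c) | (a & b))) = 11011000111110101101100011111111
  (e & ~d) = 01000100010001000100010001000100
  ((((~d | b) & ~e) | ((e & ~c) | (a & b))) | (e & ~d)) = 11011100111111101101110011111111

((((~d | b) & ~e) | ((e & ~c) | (a & b))) | (e & ~d))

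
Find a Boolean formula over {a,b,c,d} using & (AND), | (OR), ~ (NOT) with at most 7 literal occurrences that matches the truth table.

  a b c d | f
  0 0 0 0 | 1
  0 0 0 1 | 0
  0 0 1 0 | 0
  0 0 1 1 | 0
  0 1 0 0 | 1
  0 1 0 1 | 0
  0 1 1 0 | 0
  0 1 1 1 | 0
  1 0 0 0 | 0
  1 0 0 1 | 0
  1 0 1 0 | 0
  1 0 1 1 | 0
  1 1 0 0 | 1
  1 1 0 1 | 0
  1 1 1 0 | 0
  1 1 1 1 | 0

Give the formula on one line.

  ~a = 1111111100000000
  ~d = 1010101010101010
  (~d & c) = 0010001000100010
  (~a & (~d & c)) = 0010001000000000
  (b | (~a & (~d & c))) = 0010111100001111
  (~a | (b | (~a & (~d & c)))) = 1111111100001111
  ((~a | (b | (~a & (~d & c)))) & ~d) = 1010101000001010
  ~c = 1100110011001100
  (((~a | (b | (~a & (~d & c)))) & ~d) & ~c) = 1000100000001000

(((~a | (b | (~a & (~d & c)))) & ~d) & ~c)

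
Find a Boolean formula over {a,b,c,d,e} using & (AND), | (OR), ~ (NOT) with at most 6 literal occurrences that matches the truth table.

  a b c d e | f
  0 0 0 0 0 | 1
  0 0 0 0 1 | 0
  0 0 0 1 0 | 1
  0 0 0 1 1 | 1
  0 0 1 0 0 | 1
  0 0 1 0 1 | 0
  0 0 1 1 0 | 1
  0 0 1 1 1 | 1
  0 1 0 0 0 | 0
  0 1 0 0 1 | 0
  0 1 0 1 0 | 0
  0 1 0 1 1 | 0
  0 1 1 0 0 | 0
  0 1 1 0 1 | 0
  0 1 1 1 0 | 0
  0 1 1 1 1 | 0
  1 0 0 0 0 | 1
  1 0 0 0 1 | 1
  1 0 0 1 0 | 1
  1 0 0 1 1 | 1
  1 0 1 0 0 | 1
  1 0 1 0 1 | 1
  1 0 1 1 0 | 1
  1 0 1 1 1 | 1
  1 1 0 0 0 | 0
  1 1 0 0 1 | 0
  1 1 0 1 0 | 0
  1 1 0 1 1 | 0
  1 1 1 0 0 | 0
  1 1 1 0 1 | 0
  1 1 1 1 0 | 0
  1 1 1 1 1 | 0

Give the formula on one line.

  ~e = 10101010101010101010101010101010
  (d | ~e) = 10111011101110111011101110111011
  ((d | ~e) | a) = 10111011101110111111111111111111
  ~b = 11111111000000001111111100000000
  (((d | ~e) | a) & ~b) = 10111011000000001111111100000000

(((d | ~e) | a) & ~b)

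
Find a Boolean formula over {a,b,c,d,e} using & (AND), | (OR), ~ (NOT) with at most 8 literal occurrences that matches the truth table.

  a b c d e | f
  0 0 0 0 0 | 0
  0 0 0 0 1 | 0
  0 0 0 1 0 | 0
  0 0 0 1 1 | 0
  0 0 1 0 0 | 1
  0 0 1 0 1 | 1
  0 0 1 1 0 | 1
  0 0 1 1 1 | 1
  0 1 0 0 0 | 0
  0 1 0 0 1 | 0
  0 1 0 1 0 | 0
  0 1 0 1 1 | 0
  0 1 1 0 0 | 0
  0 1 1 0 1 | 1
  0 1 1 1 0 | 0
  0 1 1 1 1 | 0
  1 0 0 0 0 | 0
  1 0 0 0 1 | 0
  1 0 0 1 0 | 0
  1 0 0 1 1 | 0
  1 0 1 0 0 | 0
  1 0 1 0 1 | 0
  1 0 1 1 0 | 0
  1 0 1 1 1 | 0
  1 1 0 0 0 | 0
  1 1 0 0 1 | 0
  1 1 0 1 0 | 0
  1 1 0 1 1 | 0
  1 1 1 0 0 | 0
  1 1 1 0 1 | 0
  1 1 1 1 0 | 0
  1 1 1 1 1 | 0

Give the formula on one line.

(~a & (c & ((c & ~b) | (~d & e))))

  ~a = 11111111111111110000000000000000
  ~b = 11111111000000001111111100000000
  (c & ~b) = 00001111000000000000111100000000
  ~d = 11001100110011001100110011001100
  (~d & e) = 01000100010001000100010001000100
  ((c & ~b) | (~d & e)) = 01001111010001000100111101000100
  (c & ((c & ~b) | (~d & e))) = 00001111000001000000111100000100
  (~a & (c & ((c & ~b) | (~d & e)))) = 00001111000001000000000000000000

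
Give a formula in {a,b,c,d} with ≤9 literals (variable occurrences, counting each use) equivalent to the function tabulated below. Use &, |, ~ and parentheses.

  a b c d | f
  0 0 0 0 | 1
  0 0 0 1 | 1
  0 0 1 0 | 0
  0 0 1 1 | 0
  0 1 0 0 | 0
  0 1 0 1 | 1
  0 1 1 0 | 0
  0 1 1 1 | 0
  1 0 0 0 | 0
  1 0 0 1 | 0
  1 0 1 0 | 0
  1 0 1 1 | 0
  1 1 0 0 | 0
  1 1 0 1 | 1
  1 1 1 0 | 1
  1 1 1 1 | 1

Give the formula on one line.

((~c | a) & ((b & d) | ((~b | c) & (~a | (a & b)))))

  ~c = 1100110011001100
  (~c | a) = 1100110011111111
  (b & d) = 0000010100000101
  ~b = 1111000011110000
  (~b | c) = 1111001111110011
  ~a = 1111111100000000
  (a & b) = 0000000000001111
  (~a | (a & b)) = 1111111100001111
  ((~b | c) & (~a | (a & b))) = 1111001100000011
  ((b & d) | ((~b | c) & (~a | (a & b)))) = 1111011100000111
  ((~c | a) & ((b & d) | ((~b | c) & (~a | (a & b))))) = 1100010000000111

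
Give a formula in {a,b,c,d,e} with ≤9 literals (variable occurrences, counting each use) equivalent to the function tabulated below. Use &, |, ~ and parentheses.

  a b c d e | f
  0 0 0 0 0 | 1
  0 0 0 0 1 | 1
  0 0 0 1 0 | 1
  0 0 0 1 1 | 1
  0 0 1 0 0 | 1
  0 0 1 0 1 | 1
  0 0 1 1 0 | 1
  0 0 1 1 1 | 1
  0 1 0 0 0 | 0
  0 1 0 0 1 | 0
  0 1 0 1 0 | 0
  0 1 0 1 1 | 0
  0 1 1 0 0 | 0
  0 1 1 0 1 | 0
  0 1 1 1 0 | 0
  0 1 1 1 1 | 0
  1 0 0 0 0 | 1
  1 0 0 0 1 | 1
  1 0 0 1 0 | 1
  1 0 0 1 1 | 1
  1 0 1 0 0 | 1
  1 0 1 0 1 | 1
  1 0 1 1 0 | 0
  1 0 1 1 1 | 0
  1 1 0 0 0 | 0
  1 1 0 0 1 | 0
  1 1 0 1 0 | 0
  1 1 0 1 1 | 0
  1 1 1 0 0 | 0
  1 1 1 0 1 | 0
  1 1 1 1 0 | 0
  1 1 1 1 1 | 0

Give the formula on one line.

(~b & ((c & ~a) | ((~c & d) | ~d)))

  ~b = 11111111000000001111111100000000
  ~a = 11111111111111110000000000000000
  (c & ~a) = 00001111000011110000000000000000
  ~c = 11110000111100001111000011110000
  (~c & d) = 00110000001100000011000000110000
  ~d = 11001100110011001100110011001100
  ((~c & d) | ~d) = 11111100111111001111110011111100
  ((c & ~a) | ((~c & d) | ~d)) = 11111111111111111111110011111100
  (~b & ((c & ~a) | ((~c & d) | ~d))) = 11111111000000001111110000000000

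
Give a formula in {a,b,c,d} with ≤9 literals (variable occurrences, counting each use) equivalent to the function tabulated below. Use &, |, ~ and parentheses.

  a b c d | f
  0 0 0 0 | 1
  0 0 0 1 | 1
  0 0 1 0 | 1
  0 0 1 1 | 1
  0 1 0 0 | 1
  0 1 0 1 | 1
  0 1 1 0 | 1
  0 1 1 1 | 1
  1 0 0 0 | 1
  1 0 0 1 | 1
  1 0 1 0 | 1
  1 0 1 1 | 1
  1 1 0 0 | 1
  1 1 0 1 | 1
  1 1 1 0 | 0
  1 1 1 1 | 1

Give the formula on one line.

  (d | b) = 0101111101011111
  (a | (d | b)) = 0101111111111111
  ~b = 1111000011110000
  ((a | (d | b)) & ~b) = 0101000011110000
  ~c = 1100110011001100
  (~c | d) = 1101110111011101
  ((~c | d) & b) = 0000110100001101
  ~a = 1111111100000000
  (((~c | d) & b) | ~a) = 1111111100001101
  (((a | (d | b)) & ~b) | (((~c | d) & b) | ~a)) = 1111111111111101

(((a | (d | b)) & ~b) | (((~c | d) & b) | ~a))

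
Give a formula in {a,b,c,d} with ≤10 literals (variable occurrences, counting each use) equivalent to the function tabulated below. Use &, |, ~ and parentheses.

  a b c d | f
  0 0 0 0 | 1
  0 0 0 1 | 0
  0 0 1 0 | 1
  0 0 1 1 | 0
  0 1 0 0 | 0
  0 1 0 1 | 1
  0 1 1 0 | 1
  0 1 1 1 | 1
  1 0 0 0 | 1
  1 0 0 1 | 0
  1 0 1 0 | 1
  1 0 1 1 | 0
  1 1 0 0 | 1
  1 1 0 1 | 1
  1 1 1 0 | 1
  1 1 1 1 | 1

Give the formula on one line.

((b | ~d) & (d | ((a | (b & c)) | ~b)))

  ~d = 1010101010101010
  (b | ~d) = 1010111110101111
  (b & c) = 0000001100000011
  (a | (b & c)) = 0000001111111111
  ~b = 1111000011110000
  ((a | (b & c)) | ~b) = 1111001111111111
  (d | ((a | (b & c)) | ~b)) = 1111011111111111
  ((b | ~d) & (d | ((a | (b & c)) | ~b))) = 1010011110101111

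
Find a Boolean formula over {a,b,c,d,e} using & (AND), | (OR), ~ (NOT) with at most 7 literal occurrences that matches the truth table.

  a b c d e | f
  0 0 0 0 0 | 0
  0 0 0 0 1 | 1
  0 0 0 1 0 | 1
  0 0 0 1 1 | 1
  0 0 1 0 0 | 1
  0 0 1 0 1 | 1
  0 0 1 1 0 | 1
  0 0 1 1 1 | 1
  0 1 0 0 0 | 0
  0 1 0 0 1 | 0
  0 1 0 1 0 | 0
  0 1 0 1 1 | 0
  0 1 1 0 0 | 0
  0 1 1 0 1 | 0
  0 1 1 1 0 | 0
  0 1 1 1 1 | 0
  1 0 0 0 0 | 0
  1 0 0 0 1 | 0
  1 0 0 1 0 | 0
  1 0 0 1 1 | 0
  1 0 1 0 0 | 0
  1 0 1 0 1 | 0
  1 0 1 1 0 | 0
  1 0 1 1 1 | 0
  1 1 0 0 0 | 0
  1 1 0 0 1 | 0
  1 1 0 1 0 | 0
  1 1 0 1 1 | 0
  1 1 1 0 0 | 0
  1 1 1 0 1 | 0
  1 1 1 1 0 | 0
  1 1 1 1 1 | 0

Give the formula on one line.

  ~a = 11111111111111110000000000000000
  (e | ~a) = 11111111111111110101010101010101
  ~b = 11111111000000001111111100000000
  ((e | ~a) & ~b) = 11111111000000000101010100000000
  (((e | ~a) & ~b) & ~a) = 11111111000000000000000000000000
  (d | e) = 01110111011101110111011101110111
  ((d | e) | c) = 01111111011111110111111101111111
  ((((e | ~a) & ~b) & ~a) & ((d | e) | c)) = 01111111000000000000000000000000

((((e | ~a) & ~b) & ~a) & ((d | e) | c))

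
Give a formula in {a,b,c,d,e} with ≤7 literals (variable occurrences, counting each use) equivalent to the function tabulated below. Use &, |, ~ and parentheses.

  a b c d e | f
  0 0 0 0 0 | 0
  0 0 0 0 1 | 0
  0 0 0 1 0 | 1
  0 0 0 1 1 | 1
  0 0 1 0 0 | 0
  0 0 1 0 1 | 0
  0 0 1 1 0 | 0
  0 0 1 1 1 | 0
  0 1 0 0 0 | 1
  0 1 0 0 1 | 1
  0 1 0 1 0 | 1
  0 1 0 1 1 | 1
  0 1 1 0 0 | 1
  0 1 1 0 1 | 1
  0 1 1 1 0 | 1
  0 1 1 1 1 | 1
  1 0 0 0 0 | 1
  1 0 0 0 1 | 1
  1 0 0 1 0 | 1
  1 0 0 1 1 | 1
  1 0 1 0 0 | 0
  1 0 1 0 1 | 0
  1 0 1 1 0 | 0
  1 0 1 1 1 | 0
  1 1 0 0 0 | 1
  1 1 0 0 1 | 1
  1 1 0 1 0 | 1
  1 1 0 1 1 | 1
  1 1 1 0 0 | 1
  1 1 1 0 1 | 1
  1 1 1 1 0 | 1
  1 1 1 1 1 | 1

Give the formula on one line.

  ~c = 11110000111100001111000011110000
  (d | a) = 00110011001100111111111111111111
  (~c & (d | a)) = 00110000001100001111000011110000
  (b | (~c & (d | a))) = 00110000111111111111000011111111

(b | (~c & (d | a)))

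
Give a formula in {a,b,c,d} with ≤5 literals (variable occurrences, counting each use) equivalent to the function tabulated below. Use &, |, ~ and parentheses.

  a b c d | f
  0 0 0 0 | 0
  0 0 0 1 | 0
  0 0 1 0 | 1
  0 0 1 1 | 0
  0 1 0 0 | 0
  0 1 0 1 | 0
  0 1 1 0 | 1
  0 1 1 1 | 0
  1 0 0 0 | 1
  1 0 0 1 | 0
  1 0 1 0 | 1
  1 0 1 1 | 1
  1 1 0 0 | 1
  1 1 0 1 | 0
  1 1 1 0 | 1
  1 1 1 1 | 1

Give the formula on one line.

  ~d = 1010101010101010
  (~d | c) = 1011101110111011
  (c & ~d) = 0010001000100010
  ((c & ~d) | a) = 0010001011111111
  ((~d | c) & ((c & ~d) | a)) = 0010001010111011

((~d | c) & ((c & ~d) | a))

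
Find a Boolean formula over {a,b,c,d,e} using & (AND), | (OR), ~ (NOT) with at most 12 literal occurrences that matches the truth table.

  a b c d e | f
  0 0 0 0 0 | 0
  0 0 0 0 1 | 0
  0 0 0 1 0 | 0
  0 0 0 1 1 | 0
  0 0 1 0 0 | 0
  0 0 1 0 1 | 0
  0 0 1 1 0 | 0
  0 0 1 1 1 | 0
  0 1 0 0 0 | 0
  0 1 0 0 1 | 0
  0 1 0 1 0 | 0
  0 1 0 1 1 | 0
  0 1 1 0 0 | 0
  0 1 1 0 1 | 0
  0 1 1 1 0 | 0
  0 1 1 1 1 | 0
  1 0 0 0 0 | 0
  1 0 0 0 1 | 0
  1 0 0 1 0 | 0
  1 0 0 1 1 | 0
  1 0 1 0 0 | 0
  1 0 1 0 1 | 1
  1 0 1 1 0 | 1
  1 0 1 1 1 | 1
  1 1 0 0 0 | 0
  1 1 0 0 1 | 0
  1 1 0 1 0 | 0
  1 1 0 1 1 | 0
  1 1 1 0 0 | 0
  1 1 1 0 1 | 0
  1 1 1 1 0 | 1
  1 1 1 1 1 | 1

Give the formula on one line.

  ~d = 11001100110011001100110011001100
  (a | ~d) = 11001100110011001111111111111111
  (c & (a | ~d)) = 00001100000011000000111100001111
  ~c = 11110000111100001111000011110000
  (~c & a) = 00000000000000001111000011110000
  ((~c & a) | d) = 00110011001100111111001111110011
  (a & e) = 00000000000000000101010101010101
  ~b = 11111111000000001111111100000000
  ((a & e) & ~b) = 00000000000000000101010100000000
  (((~c & a) | d) | ((a & e) & ~b)) = 00110011001100111111011111110011
  ((c & (a | ~d)) & (((~c & a) | d) | ((a & e) & ~b))) = 00000000000000000000011100000011

((c & (a | ~d)) & (((~c & a) | d) | ((a & e) & ~b)))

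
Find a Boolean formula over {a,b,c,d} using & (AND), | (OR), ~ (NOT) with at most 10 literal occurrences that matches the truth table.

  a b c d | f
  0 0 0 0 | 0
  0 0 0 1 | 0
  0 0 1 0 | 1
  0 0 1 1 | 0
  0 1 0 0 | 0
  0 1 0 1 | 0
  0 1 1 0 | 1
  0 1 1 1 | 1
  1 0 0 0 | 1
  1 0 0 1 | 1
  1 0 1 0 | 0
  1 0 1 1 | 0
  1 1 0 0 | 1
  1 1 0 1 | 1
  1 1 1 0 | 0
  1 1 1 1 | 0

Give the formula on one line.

(((c & ~d) | ((b & c) | a)) & (~a | ~c))

  ~d = 1010101010101010
  (c & ~d) = 0010001000100010
  (b & c) = 0000001100000011
  ((b & c) | a) = 0000001111111111
  ((c & ~d) | ((b & c) | a)) = 0010001111111111
  ~a = 1111111100000000
  ~c = 1100110011001100
  (~a | ~c) = 1111111111001100
  (((c & ~d) | ((b & c) | a)) & (~a | ~c)) = 0010001111001100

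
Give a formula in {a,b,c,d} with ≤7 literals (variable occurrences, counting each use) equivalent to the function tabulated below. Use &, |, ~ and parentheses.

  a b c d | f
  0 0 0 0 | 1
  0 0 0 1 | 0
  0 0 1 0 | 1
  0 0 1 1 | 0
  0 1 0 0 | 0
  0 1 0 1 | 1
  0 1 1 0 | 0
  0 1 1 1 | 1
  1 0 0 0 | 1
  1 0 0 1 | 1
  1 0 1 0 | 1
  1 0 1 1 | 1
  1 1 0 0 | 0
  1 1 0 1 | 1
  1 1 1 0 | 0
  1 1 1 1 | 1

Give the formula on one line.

((a & ~b) | ((~d & ~b) | (b & d)))

  ~b = 1111000011110000
  (a & ~b) = 0000000011110000
  ~d = 1010101010101010
  (~d & ~b) = 1010000010100000
  (b & d) = 0000010100000101
  ((~d & ~b) | (b & d)) = 1010010110100101
  ((a & ~b) | ((~d & ~b) | (b & d))) = 1010010111110101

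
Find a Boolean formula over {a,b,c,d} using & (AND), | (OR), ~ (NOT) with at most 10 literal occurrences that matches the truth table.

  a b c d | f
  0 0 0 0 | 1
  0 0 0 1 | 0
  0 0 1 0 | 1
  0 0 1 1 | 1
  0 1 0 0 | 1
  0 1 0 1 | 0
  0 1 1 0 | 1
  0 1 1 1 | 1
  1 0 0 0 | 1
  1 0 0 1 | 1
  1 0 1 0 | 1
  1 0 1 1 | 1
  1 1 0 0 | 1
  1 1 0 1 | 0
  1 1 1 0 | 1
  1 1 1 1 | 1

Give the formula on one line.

((((c | a) | (~d & b)) & ~b) | (~d | c))

  (c | a) = 0011001111111111
  ~d = 1010101010101010
  (~d & b) = 0000101000001010
  ((c | a) | (~d & b)) = 0011101111111111
  ~b = 1111000011110000
  (((c | a) | (~d & b)) & ~b) = 0011000011110000
  (~d | c) = 1011101110111011
  ((((c | a) | (~d & b)) & ~b) | (~d | c)) = 1011101111111011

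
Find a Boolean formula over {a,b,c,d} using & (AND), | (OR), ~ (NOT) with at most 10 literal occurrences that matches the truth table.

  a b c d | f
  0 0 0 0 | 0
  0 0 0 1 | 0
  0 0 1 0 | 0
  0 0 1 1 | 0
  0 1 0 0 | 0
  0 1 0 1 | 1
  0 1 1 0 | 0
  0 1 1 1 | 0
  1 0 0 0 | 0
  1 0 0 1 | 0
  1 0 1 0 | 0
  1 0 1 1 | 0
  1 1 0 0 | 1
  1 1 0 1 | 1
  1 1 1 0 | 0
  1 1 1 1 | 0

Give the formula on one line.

  ~c = 1100110011001100
  (d & ~c) = 0100010001000100
  (~c & a) = 0000000011001100
  ((d & ~c) | (~c & a)) = 0100010011001100
  (b | d) = 0101111101011111
  (a & (b | d)) = 0000000001011111
  ~a = 1111111100000000
  ((a & (b | d)) | ~a) = 1111111101011111
  (((d & ~c) | (~c & a)) & ((a & (b | d)) | ~a)) = 0100010001001100
  (b & (((d & ~c) | (~c & a)) & ((a & (b | d)) | ~a))) = 0000010000001100

(b & (((d & ~c) | (~c & a)) & ((a & (b | d)) | ~a)))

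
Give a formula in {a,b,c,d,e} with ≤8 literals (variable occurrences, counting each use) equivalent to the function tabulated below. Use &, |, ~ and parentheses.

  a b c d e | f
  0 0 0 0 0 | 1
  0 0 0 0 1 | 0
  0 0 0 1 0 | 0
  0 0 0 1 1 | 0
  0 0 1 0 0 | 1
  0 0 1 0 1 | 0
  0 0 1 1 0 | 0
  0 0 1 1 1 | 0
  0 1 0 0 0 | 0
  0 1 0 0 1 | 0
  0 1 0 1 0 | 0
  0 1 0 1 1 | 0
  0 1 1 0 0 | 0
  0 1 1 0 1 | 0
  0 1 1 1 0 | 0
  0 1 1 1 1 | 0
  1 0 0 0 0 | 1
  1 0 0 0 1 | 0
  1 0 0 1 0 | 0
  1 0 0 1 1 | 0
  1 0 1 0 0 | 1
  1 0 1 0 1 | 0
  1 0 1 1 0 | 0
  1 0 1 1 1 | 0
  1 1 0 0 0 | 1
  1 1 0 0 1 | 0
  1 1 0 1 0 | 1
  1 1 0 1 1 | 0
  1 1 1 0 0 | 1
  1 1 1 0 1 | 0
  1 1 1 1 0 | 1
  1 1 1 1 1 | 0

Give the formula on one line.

(~e & ((b | ~d) & ((a | e) | (a | ~b))))

  ~e = 10101010101010101010101010101010
  ~d = 11001100110011001100110011001100
  (b | ~d) = 11001100111111111100110011111111
  (a | e) = 01010101010101011111111111111111
  ~b = 11111111000000001111111100000000
  (a | ~b) = 11111111000000001111111111111111
  ((a | e) | (a | ~b)) = 11111111010101011111111111111111
  ((b | ~d) & ((a | e) | (a | ~b))) = 11001100010101011100110011111111
  (~e & ((b | ~d) & ((a | e) | (a | ~b)))) = 10001000000000001000100010101010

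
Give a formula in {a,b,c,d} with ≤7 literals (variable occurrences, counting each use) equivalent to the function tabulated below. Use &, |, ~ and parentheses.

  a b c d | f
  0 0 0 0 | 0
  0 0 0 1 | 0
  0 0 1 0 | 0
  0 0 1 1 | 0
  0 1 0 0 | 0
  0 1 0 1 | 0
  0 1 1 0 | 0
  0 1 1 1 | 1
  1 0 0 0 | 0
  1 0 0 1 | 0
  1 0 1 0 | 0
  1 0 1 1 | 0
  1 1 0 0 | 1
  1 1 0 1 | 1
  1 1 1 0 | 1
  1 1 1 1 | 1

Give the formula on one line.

(((a | ~b) & b) | (b & (d & c)))

  ~b = 1111000011110000
  (a | ~b) = 1111000011111111
  ((a | ~b) & b) = 0000000000001111
  (d & c) = 0001000100010001
  (b & (d & c)) = 0000000100000001
  (((a | ~b) & b) | (b & (d & c))) = 0000000100001111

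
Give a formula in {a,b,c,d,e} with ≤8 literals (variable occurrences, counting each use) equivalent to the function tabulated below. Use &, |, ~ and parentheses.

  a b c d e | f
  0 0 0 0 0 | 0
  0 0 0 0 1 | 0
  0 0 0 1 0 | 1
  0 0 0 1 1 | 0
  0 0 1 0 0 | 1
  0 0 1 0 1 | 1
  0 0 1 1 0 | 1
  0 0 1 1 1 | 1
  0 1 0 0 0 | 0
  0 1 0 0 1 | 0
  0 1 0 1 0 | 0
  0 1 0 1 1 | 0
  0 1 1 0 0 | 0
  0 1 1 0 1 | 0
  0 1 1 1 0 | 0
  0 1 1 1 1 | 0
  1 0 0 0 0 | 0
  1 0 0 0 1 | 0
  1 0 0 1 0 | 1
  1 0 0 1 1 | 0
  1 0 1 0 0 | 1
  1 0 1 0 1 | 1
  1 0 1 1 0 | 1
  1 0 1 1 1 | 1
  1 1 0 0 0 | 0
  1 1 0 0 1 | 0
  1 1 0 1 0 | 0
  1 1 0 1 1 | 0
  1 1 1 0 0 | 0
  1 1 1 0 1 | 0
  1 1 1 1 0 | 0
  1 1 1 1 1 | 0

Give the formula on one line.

(((d & ~c) & (~e & ~b)) | (c & ~b))

  ~c = 11110000111100001111000011110000
  (d & ~c) = 00110000001100000011000000110000
  ~e = 10101010101010101010101010101010
  ~b = 11111111000000001111111100000000
  (~e & ~b) = 10101010000000001010101000000000
  ((d & ~c) & (~e & ~b)) = 00100000000000000010000000000000
  (c & ~b) = 00001111000000000000111100000000
  (((d & ~c) & (~e & ~b)) | (c & ~b)) = 00101111000000000010111100000000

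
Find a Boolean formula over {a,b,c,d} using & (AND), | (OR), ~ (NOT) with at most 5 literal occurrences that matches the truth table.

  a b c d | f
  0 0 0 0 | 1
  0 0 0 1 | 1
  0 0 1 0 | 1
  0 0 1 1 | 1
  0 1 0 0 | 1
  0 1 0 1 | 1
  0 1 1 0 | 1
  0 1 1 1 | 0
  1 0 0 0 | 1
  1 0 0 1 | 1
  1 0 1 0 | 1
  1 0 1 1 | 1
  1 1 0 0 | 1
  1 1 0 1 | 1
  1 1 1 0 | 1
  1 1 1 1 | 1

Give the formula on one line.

(((~b | (a & b)) | ~d) | ~c)

  ~b = 1111000011110000
  (a & b) = 0000000000001111
  (~b | (a & b)) = 1111000011111111
  ~d = 1010101010101010
  ((~b | (a & b)) | ~d) = 1111101011111111
  ~c = 1100110011001100
  (((~b | (a & b)) | ~d) | ~c) = 1111111011111111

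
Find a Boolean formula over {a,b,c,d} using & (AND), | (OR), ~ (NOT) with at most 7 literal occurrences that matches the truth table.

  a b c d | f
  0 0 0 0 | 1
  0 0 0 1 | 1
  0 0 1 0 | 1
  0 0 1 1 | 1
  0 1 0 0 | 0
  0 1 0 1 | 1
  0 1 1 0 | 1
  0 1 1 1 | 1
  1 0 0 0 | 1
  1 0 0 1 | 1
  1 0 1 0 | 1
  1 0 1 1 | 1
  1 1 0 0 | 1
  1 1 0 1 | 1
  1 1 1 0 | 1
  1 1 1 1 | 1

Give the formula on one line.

  ~b = 1111000011110000
  ~d = 1010101010101010
  (~d | c) = 1011101110111011
  (a & (~d | c)) = 0000000010111011
  (~b | (a & (~d | c))) = 1111000011111011
  (d | (~b | (a & (~d | c)))) = 1111010111111111
  ((d | (~b | (a & (~d | c)))) | c) = 1111011111111111

((d | (~b | (a & (~d | c)))) | c)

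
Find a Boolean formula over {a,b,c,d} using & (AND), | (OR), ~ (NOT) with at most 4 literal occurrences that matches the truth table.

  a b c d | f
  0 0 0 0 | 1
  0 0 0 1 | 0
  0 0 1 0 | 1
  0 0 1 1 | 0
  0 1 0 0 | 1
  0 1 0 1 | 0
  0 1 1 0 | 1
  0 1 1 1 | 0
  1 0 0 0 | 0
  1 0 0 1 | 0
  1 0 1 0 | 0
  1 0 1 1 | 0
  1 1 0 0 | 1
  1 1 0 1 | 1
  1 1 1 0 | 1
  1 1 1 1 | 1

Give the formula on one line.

  ~a = 1111111100000000
  (~a | b) = 1111111100001111
  ~d = 1010101010101010
  (a | ~d) = 1010101011111111
  ((~a | b) & (a | ~d)) = 1010101000001111

((~a | b) & (a | ~d))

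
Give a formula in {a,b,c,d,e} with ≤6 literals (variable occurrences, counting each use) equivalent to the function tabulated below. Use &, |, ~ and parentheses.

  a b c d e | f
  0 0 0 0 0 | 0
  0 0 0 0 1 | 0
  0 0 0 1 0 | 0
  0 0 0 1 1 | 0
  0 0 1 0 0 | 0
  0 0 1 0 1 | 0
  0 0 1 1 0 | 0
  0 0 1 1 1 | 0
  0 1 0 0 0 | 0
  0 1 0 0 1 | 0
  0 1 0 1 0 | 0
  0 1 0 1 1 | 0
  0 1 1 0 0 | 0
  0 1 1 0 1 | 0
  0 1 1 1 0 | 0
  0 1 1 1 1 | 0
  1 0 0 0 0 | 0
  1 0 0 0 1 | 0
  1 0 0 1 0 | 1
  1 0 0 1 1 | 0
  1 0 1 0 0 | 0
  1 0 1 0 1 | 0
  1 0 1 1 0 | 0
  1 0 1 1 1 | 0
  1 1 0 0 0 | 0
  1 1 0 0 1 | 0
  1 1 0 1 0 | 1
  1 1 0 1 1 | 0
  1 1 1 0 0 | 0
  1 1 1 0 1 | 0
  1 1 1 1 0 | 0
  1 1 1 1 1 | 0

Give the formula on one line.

  ~c = 11110000111100001111000011110000
  (~c & a) = 00000000000000001111000011110000
  ~e = 10101010101010101010101010101010
  (~e & d) = 00100010001000100010001000100010
  (c | (~e & d)) = 00101111001011110010111100101111
  ((~c & a) & (c | (~e & d))) = 00000000000000000010000000100000

((~c & a) & (c | (~e & d)))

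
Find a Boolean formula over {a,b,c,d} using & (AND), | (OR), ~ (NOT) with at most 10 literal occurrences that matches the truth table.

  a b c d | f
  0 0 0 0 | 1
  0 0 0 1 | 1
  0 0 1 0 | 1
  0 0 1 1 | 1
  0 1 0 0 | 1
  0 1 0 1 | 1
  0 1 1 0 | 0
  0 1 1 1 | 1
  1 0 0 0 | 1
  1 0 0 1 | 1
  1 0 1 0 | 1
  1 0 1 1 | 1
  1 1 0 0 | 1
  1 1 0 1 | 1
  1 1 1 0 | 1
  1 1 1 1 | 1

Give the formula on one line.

  ~c = 1100110011001100
  ~b = 1111000011110000
  (~c | ~b) = 1111110011111100
  ~a = 1111111100000000
  ((~c | ~b) & ~a) = 1111110000000000
  (d | a) = 0101010111111111
  (~a & (d | a)) = 0101010100000000
  (a | (~a & (d | a))) = 0101010111111111
  (((~c | ~b) & ~a) | (a | (~a & (d | a)))) = 1111110111111111

(((~c | ~b) & ~a) | (a | (~a & (d | a))))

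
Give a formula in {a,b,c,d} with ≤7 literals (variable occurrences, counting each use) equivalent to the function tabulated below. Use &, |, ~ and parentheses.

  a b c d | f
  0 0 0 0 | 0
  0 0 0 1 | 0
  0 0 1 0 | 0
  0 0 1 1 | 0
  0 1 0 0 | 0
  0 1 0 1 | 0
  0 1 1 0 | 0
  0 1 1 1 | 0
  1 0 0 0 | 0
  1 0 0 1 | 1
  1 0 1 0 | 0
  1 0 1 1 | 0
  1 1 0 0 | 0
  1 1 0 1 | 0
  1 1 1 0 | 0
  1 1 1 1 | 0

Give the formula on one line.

(((b | (d & ~c)) & a) & ~b)

  ~c = 1100110011001100
  (d & ~c) = 0100010001000100
  (b | (d & ~c)) = 0100111101001111
  ((b | (d & ~c)) & a) = 0000000001001111
  ~b = 1111000011110000
  (((b | (d & ~c)) & a) & ~b) = 0000000001000000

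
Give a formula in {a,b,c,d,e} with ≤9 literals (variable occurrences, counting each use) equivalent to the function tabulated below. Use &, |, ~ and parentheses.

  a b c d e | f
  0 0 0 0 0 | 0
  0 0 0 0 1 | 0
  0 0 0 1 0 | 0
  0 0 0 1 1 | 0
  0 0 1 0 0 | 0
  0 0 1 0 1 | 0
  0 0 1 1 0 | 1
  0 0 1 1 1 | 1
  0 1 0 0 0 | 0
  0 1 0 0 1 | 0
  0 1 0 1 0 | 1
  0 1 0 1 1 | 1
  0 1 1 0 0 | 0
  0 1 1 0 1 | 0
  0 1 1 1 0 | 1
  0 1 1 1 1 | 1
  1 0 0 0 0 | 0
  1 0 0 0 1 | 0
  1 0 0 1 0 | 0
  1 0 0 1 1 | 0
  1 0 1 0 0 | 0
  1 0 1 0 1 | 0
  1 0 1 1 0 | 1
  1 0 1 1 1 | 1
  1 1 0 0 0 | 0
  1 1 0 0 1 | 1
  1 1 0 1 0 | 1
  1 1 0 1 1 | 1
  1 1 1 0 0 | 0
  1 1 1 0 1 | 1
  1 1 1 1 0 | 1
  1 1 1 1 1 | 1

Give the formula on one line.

  (a | d) = 00110011001100111111111111111111
  (b & e) = 00000000010101010000000001010101
  ((a | d) & (b & e)) = 00000000000100010000000001010101
  (((a | d) & (b & e)) | d) = 00110011001100110011001101110111
  (b | c) = 00001111111111110000111111111111
  ((((a | d) & (b & e)) | d) & (b | c)) = 00000011001100110000001101110111

((((a | d) & (b & e)) | d) & (b | c))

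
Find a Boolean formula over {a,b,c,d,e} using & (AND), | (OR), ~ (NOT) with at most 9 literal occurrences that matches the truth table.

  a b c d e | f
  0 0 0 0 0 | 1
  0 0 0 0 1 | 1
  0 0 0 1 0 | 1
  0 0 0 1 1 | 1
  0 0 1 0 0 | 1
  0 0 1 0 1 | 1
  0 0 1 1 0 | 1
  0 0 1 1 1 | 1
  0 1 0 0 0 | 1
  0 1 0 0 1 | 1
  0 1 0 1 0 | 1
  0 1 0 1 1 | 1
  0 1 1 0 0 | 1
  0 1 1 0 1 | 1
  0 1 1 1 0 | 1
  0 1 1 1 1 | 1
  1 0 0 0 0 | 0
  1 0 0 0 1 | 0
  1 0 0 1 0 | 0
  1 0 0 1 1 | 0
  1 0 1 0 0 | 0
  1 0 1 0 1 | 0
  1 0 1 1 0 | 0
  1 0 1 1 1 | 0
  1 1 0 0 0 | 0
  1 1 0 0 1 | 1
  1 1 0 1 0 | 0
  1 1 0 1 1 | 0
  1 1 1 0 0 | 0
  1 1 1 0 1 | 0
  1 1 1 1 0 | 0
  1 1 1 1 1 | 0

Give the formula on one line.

  ~c = 11110000111100001111000011110000
  (~c & b) = 00000000111100000000000011110000
  (~c | d) = 11110011111100111111001111110011
  ~d = 11001100110011001100110011001100
  (e & ~d) = 01000100010001000100010001000100
  ((~c | d) & (e & ~d)) = 01000000010000000100000001000000
  (((~c | d) & (e & ~d)) & a) = 00000000000000000100000001000000
  ((~c & b) & (((~c | d) & (e & ~d)) & a)) = 00000000000000000000000001000000
  ~a = 11111111111111110000000000000000
  (((~c & b) & (((~c | d) & (e & ~d)) & a)) | ~a) = 11111111111111110000000001000000

(((~c & b) & (((~c | d) & (e & ~d)) & a)) | ~a)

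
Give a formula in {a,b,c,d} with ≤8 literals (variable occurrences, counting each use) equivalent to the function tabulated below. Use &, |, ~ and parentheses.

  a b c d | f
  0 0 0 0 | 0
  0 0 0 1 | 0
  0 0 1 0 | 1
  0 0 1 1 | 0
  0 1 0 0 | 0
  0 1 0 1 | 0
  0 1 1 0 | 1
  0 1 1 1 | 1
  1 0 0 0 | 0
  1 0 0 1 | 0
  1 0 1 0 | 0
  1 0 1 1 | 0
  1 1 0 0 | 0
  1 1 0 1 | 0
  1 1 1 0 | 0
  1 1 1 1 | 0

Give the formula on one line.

  (c & b) = 0000001100000011
  ~d = 1010101010101010
  ((c & b) | ~d) = 1010101110101011
  ~a = 1111111100000000
  (d | c) = 0111011101110111
  (a | (d | c)) = 0111011111111111
  (~a & (a | (d | c))) = 0111011100000000
  (((c & b) | ~d) & (~a & (a | (d | c)))) = 0010001100000000

(((c & b) | ~d) & (~a & (a | (d | c))))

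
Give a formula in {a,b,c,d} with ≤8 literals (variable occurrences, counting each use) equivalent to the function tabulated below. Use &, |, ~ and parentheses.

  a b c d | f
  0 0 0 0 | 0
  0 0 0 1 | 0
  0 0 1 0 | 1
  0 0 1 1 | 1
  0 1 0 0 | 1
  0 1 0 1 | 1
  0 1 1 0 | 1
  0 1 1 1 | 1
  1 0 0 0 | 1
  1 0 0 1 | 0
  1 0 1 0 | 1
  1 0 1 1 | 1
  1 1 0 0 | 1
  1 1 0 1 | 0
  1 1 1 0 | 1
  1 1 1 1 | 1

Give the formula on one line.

  ~d = 1010101010101010
  (~d & a) = 0000000010101010
  ((~d & a) | c) = 0011001110111011
  ~a = 1111111100000000
  (b & ~a) = 0000111100000000
  (((~d & a) | c) | (b & ~a)) = 0011111110111011

(((~d & a) | c) | (b & ~a))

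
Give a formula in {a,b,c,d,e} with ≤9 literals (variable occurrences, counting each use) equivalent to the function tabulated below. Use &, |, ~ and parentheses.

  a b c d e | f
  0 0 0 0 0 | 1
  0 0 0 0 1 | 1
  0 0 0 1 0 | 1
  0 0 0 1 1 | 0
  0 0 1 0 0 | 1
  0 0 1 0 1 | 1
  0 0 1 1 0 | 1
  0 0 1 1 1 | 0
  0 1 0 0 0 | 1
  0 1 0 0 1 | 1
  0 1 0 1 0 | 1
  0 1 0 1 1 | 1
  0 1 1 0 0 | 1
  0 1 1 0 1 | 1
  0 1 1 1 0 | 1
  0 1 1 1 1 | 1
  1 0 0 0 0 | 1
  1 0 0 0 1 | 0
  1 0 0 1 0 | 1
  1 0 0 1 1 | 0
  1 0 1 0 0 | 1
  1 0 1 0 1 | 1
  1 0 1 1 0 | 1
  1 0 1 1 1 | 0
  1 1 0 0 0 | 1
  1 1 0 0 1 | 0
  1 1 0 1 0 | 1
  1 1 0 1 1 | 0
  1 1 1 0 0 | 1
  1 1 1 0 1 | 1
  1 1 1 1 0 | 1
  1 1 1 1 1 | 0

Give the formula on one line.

  ~d = 11001100110011001100110011001100
  (~d & e) = 01000100010001000100010001000100
  ((~d & e) | b) = 01000100111111110100010011111111
  ~a = 11111111111111110000000000000000
  (~d & c) = 00001100000011000000110000001100
  (~a | (~d & c)) = 11111111111111110000110000001100
  (((~d & e) | b) & (~a | (~d & c))) = 01000100111111110000010000001100
  ~e = 10101010101010101010101010101010
  ((((~d & e) | b) & (~a | (~d & c))) | ~e) = 11101110111111111010111010101110

((((~d & e) | b) & (~a | (~d & c))) | ~e)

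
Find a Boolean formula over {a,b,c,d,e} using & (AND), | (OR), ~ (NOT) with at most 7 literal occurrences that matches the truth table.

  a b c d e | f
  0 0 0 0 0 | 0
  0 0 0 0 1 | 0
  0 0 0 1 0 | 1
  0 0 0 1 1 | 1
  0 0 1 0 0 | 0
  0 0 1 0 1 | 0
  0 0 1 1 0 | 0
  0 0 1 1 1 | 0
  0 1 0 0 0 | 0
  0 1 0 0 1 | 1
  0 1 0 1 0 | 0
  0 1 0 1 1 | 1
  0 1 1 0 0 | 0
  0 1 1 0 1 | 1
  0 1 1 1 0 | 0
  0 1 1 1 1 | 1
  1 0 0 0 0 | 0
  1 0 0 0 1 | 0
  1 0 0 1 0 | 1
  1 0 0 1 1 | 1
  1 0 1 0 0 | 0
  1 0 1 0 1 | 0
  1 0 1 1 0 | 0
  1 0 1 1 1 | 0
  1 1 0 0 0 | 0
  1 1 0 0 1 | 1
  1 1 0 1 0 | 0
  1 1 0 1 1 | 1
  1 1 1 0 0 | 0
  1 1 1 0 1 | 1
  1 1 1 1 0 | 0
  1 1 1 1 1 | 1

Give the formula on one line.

  ~c = 11110000111100001111000011110000
  (~c & d) = 00110000001100000011000000110000
  ~b = 11111111000000001111111100000000
  ((~c & d) & ~b) = 00110000000000000011000000000000
  (e & b) = 00000000010101010000000001010101
  (((~c & d) & ~b) | (e & b)) = 00110000010101010011000001010101

(((~c & d) & ~b) | (e & b))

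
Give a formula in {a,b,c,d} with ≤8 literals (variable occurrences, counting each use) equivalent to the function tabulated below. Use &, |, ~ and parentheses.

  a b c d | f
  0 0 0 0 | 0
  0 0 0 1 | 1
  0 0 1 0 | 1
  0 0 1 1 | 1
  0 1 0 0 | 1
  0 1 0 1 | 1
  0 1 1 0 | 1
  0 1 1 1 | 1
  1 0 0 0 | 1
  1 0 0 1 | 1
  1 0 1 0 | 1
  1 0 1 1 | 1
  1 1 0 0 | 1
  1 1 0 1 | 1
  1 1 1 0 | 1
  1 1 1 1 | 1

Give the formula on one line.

((a | (b & ~a)) | (d | c))

  ~a = 1111111100000000
  (b & ~a) = 0000111100000000
  (a | (b & ~a)) = 0000111111111111
  (d | c) = 0111011101110111
  ((a | (b & ~a)) | (d | c)) = 0111111111111111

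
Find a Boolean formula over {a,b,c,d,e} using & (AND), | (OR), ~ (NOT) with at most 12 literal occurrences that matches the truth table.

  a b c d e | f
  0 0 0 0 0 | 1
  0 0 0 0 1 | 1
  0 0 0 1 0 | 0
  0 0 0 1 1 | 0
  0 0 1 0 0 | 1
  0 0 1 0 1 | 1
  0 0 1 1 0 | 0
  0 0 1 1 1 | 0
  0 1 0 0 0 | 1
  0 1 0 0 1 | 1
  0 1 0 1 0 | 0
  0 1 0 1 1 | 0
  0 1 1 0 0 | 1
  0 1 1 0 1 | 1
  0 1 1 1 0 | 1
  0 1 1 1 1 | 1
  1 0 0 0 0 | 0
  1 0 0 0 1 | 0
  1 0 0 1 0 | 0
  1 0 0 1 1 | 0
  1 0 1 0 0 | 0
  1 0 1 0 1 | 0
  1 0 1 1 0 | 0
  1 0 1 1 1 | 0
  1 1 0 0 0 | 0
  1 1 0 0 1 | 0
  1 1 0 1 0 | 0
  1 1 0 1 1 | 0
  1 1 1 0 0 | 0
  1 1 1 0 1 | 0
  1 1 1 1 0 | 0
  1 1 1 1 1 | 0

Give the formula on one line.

  ~d = 11001100110011001100110011001100
  ~e = 10101010101010101010101010101010
  ~a = 11111111111111110000000000000000
  (c | ~a) = 11111111111111110000111100001111
  (~e | (c | ~a)) = 11111111111111111010111110101111
  ~b = 11111111000000001111111100000000
  ((~e | (c | ~a)) | ~b) = 11111111111111111111111110101111
  (~d & ((~e | (c | ~a)) | ~b)) = 11001100110011001100110010001100
  (c | a) = 00001111000011111111111111111111
  ((c | a) & b) = 00000000000011110000000011111111
  ((~d & ((~e | (c | ~a)) | ~b)) | ((c | a) & b)) = 11001100110011111100110011111111
  (((~d & ((~e | (c | ~a)) | ~b)) | ((c | a) & b)) & ~a) = 11001100110011110000000000000000

(((~d & ((~e | (c | ~a)) | ~b)) | ((c | a) & b)) & ~a)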